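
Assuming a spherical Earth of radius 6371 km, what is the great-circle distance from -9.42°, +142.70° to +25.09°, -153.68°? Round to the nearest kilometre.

Δλ = -153.68 − 142.70 = -296.38°; wrapped into (−180°, 180°]: 63.62°.
Δφ = 25.09 − -9.42 = 34.51°.
a = sin²(Δφ/2) + cos φ₁ · cos φ₂ · sin²(Δλ/2) = 0.336216.
c = 2·atan2(√a, √(1−a)) = 1.23707 rad → d = 6371·c ≈ 7881.36 km.

7881 km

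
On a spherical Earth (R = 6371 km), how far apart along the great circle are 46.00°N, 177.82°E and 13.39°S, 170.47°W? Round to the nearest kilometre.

6707 km

Δλ = -170.47 − 177.82 = -348.29°; wrapped into (−180°, 180°]: 11.71°.
Δφ = -13.39 − 46.00 = -59.39°.
a = sin²(Δφ/2) + cos φ₁ · cos φ₂ · sin²(Δλ/2) = 0.252436.
c = 2·atan2(√a, √(1−a)) = 1.05282 rad → d = 6371·c ≈ 6707.49 km.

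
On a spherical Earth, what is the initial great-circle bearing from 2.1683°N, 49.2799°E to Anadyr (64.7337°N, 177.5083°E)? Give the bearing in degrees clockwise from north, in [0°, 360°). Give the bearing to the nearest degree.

20°

Δλ = 177.5083 − 49.2799 = 128.2284°.
θ = atan2( sin Δλ · cos φ₂ , cos φ₁ · sin φ₂ − sin φ₁ · cos φ₂ · cos Δλ )
  = atan2(0.33529, 0.91368) = 20.152° → normalised to [0°, 360°): 20.152°.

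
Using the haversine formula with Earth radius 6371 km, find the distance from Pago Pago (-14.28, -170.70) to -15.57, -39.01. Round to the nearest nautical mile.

Δλ = -39.01 − -170.70 = 131.69°.
Δφ = -15.57 − -14.28 = -1.29°.
a = sin²(Δφ/2) + cos φ₁ · cos φ₂ · sin²(Δλ/2) = 0.777345.
c = 2·atan2(√a, √(1−a)) = 2.15879 rad → d = 6371·c ≈ 13753.62 km ≈ 7426.36 nmi.

7426 nmi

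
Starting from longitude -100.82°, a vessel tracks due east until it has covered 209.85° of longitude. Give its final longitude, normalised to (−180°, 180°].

+109.03°

Start at -100.82°; shift +209.85° → +109.03°.
+109.03° already lies in (−180°, 180°].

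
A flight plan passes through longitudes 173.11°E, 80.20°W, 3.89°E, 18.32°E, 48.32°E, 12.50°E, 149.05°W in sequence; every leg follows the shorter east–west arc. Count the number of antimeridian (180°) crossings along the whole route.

1

Leg 1: +173.11° → -80.20°, shortest Δλ = 106.69° (east) — crosses 180°.
Leg 2: -80.20° → +3.89°, shortest Δλ = 84.09° (east) — does not cross 180°.
Leg 3: +3.89° → +18.32°, shortest Δλ = 14.43° (east) — does not cross 180°.
Leg 4: +18.32° → +48.32°, shortest Δλ = 30.0° (east) — does not cross 180°.
Leg 5: +48.32° → +12.50°, shortest Δλ = -35.82° (west) — does not cross 180°.
Leg 6: +12.50° → -149.05°, shortest Δλ = -161.55° (west) — does not cross 180°.
Total crossings: 1.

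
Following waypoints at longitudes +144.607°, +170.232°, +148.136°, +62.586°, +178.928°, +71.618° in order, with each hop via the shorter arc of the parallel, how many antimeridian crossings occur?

0

Leg 1: +144.607° → +170.232°, shortest Δλ = 25.625° (east) — does not cross 180°.
Leg 2: +170.232° → +148.136°, shortest Δλ = -22.096° (west) — does not cross 180°.
Leg 3: +148.136° → +62.586°, shortest Δλ = -85.55° (west) — does not cross 180°.
Leg 4: +62.586° → +178.928°, shortest Δλ = 116.342° (east) — does not cross 180°.
Leg 5: +178.928° → +71.618°, shortest Δλ = -107.31° (west) — does not cross 180°.
Total crossings: 0.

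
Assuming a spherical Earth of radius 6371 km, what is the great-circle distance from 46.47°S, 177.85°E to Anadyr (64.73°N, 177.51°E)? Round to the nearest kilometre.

12365 km

Δλ = 177.51 − 177.85 = -0.34°.
Δφ = 64.73 − -46.47 = 111.20°.
a = sin²(Δφ/2) + cos φ₁ · cos φ₂ · sin²(Δλ/2) = 0.680815.
c = 2·atan2(√a, √(1−a)) = 1.94081 rad → d = 6371·c ≈ 12364.91 km.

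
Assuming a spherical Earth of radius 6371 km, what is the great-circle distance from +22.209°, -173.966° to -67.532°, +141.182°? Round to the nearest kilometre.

10636 km

Δλ = 141.182 − -173.966 = 315.148°; wrapped into (−180°, 180°]: -44.852°.
Δφ = -67.532 − 22.209 = -89.741°.
a = sin²(Δφ/2) + cos φ₁ · cos φ₂ · sin²(Δλ/2) = 0.549232.
c = 2·atan2(√a, √(1−a)) = 1.66942 rad → d = 6371·c ≈ 10635.88 km.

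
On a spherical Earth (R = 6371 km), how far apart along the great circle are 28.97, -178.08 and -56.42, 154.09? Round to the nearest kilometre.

9852 km

Δλ = 154.09 − -178.08 = 332.17°; wrapped into (−180°, 180°]: -27.83°.
Δφ = -56.42 − 28.97 = -85.39°.
a = sin²(Δφ/2) + cos φ₁ · cos φ₂ · sin²(Δλ/2) = 0.487798.
c = 2·atan2(√a, √(1−a)) = 1.54639 rad → d = 6371·c ≈ 9852.05 km.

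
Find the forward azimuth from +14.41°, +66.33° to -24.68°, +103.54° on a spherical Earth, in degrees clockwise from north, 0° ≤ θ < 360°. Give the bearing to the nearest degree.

Δλ = 103.54 − 66.33 = 37.21°.
θ = atan2( sin Δλ · cos φ₂ , cos φ₁ · sin φ₂ − sin φ₁ · cos φ₂ · cos Δλ )
  = atan2(0.54950, -0.58451) = 136.768° → normalised to [0°, 360°): 136.768°.

137°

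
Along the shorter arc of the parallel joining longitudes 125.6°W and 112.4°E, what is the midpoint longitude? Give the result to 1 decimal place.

173.4°E

Signed shortest Δλ from -125.6° to +112.4° is -122.0°.
Midpoint longitude = -125.6° + (-122.0°)/2 = -125.6° − 61.0° = -186.6°.
Normalise into (−180°, 180°]: +173.4°.
(The naïve average (-125.6 + +112.4)/2 = -6.6° is on the wrong side of the globe.)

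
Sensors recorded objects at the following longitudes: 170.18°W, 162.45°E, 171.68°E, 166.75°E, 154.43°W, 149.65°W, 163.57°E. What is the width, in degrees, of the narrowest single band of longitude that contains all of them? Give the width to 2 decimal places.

47.90°

Sort the longitudes: -170.18°, -154.43°, -149.65°, +162.45°, +163.57°, +166.75°, +171.68°.
Eastward gaps between consecutive values (wrapping around): 15.75°, 4.78°, 312.10°, 1.12°, 3.18°, 4.93°, 18.14°.
Largest gap = 312.10° ⇒ minimal covering band is its complement: 360° − 312.10° = 47.90°.
Band runs from +162.45° eastward to -149.65°, crossing the antimeridian.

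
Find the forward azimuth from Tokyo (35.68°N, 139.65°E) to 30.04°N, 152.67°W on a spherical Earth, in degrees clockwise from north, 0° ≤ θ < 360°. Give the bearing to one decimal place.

Δλ = -152.67 − 139.65 = -292.32°; wrapped into (−180°, 180°]: 67.68°.
θ = atan2( sin Δλ · cos φ₂ , cos φ₁ · sin φ₂ − sin φ₁ · cos φ₂ · cos Δλ )
  = atan2(0.80082, 0.21488) = 74.980° → normalised to [0°, 360°): 74.980°.

75.0°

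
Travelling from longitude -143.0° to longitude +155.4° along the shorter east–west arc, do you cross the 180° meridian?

Naïve |155.4 − -143.0| = 298.4° > 180°, so the shorter arc goes the other way round — across 180°.
Signed shortest Δλ = ((155.4 − -143.0 + 180) mod 360) − 180 = -61.6°.
Going west by 61.6° from -143.0° passes through 180° before reaching +155.4°.

Yes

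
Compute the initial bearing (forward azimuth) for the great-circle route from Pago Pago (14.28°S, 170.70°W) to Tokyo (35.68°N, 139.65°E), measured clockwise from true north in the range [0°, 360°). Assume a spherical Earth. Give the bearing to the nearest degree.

Δλ = 139.65 − -170.70 = 310.35°; wrapped into (−180°, 180°]: -49.65°.
θ = atan2( sin Δλ · cos φ₂ , cos φ₁ · sin φ₂ − sin φ₁ · cos φ₂ · cos Δλ )
  = atan2(-0.61905, 0.69496) = -41.694° → normalised to [0°, 360°): 318.306°.

318°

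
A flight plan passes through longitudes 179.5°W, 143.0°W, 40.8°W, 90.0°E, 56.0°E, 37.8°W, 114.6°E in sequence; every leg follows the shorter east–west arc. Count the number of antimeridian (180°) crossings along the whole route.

Leg 1: -179.5° → -143.0°, shortest Δλ = 36.5° (east) — does not cross 180°.
Leg 2: -143.0° → -40.8°, shortest Δλ = 102.2° (east) — does not cross 180°.
Leg 3: -40.8° → +90.0°, shortest Δλ = 130.8° (east) — does not cross 180°.
Leg 4: +90.0° → +56.0°, shortest Δλ = -34.0° (west) — does not cross 180°.
Leg 5: +56.0° → -37.8°, shortest Δλ = -93.8° (west) — does not cross 180°.
Leg 6: -37.8° → +114.6°, shortest Δλ = 152.4° (east) — does not cross 180°.
Total crossings: 0.

0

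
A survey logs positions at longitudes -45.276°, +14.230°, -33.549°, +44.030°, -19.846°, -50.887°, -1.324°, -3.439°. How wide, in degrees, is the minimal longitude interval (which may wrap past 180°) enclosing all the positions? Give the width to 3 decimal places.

94.917°

Sort the longitudes: -50.887°, -45.276°, -33.549°, -19.846°, -3.439°, -1.324°, +14.230°, +44.030°.
Eastward gaps between consecutive values (wrapping around): 5.611°, 11.727°, 13.703°, 16.407°, 2.115°, 15.554°, 29.800°, 265.083°.
Largest gap = 265.083° ⇒ minimal covering band is its complement: 360° − 265.083° = 94.917°.
Band runs from -50.887° eastward to +44.030°.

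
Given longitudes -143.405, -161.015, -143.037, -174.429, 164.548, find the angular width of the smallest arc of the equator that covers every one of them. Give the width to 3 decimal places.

Sort the longitudes: -174.429°, -161.015°, -143.405°, -143.037°, +164.548°.
Eastward gaps between consecutive values (wrapping around): 13.414°, 17.610°, 0.368°, 307.585°, 21.023°.
Largest gap = 307.585° ⇒ minimal covering band is its complement: 360° − 307.585° = 52.415°.
Band runs from +164.548° eastward to -143.037°, crossing the antimeridian.

52.415°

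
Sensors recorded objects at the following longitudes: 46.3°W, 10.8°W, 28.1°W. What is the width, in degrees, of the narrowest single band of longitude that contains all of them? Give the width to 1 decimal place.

Sort the longitudes: -46.3°, -28.1°, -10.8°.
Eastward gaps between consecutive values (wrapping around): 18.2°, 17.3°, 324.5°.
Largest gap = 324.5° ⇒ minimal covering band is its complement: 360° − 324.5° = 35.5°.
Band runs from -46.3° eastward to -10.8°.

35.5°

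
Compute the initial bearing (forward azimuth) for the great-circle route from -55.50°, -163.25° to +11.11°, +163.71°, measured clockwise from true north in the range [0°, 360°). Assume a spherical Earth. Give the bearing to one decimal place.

Δλ = 163.71 − -163.25 = 326.96°; wrapped into (−180°, 180°]: -33.04°.
θ = atan2( sin Δλ · cos φ₂ , cos φ₁ · sin φ₂ − sin φ₁ · cos φ₂ · cos Δλ )
  = atan2(-0.53501, 0.78705) = -34.206° → normalised to [0°, 360°): 325.794°.

325.8°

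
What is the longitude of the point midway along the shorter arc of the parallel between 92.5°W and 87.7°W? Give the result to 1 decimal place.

90.1°W

Signed shortest Δλ from -92.5° to -87.7° is +4.8°.
Midpoint longitude = -92.5° + (+4.8°)/2 = -92.5° + 2.4° = -90.1°.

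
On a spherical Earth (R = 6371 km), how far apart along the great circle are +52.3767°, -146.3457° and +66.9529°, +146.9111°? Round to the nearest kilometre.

Δλ = 146.9111 − -146.3457 = 293.2568°; wrapped into (−180°, 180°]: -66.7432°.
Δφ = 66.9529 − 52.3767 = 14.5762°.
a = sin²(Δφ/2) + cos φ₁ · cos φ₂ · sin²(Δλ/2) = 0.088405.
c = 2·atan2(√a, √(1−a)) = 0.60379 rad → d = 6371·c ≈ 3846.75 km.

3847 km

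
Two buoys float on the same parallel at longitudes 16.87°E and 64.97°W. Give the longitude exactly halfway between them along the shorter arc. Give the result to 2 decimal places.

Signed shortest Δλ from +16.87° to -64.97° is -81.84°.
Midpoint longitude = +16.87° + (-81.84°)/2 = +16.87° − 40.92° = -24.05°.

24.05°W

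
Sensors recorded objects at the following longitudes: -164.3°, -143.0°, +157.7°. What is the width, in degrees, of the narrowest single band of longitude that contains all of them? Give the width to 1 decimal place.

Sort the longitudes: -164.3°, -143.0°, +157.7°.
Eastward gaps between consecutive values (wrapping around): 21.3°, 300.7°, 38.0°.
Largest gap = 300.7° ⇒ minimal covering band is its complement: 360° − 300.7° = 59.3°.
Band runs from +157.7° eastward to -143.0°, crossing the antimeridian.

59.3°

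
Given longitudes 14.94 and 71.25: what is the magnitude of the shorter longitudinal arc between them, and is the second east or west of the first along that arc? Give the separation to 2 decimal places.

Raw difference: 71.25 − 14.94 = 56.31°.
Normalise into (−180°, 180°]: 56.31° stays 56.31°.
Positive ⇒ the second point lies to the east; separation 56.31°.

56.31° east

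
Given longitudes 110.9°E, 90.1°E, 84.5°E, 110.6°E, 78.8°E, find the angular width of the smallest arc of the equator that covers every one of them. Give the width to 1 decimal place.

Sort the longitudes: +78.8°, +84.5°, +90.1°, +110.6°, +110.9°.
Eastward gaps between consecutive values (wrapping around): 5.7°, 5.6°, 20.5°, 0.3°, 327.9°.
Largest gap = 327.9° ⇒ minimal covering band is its complement: 360° − 327.9° = 32.1°.
Band runs from +78.8° eastward to +110.9°.

32.1°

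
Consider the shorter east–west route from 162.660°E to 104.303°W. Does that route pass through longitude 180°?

Yes

Naïve |-104.303 − 162.660| = 266.963° > 180°, so the shorter arc goes the other way round — across 180°.
Signed shortest Δλ = ((-104.303 − 162.660 + 180) mod 360) − 180 = 93.037°.
Going east by 93.037° from +162.660° passes through 180° before reaching -104.303°.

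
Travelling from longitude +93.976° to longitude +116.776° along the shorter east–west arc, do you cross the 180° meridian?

Signed shortest Δλ = ((116.776 − 93.976 + 180) mod 360) − 180 = 22.8°.
Going east by 22.8° from +93.976° reaches +116.776° without touching 180°.

No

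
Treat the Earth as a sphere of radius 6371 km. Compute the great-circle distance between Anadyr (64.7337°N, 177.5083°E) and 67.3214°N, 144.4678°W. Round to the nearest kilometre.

1713 km

Δλ = -144.4678 − 177.5083 = -321.9761°; wrapped into (−180°, 180°]: 38.0239°.
Δφ = 67.3214 − 64.7337 = 2.5877°.
a = sin²(Δφ/2) + cos φ₁ · cos φ₂ · sin²(Δλ/2) = 0.017974.
c = 2·atan2(√a, √(1−a)) = 0.26895 rad → d = 6371·c ≈ 1713.46 km.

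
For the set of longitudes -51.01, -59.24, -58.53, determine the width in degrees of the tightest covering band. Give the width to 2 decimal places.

Sort the longitudes: -59.24°, -58.53°, -51.01°.
Eastward gaps between consecutive values (wrapping around): 0.71°, 7.52°, 351.77°.
Largest gap = 351.77° ⇒ minimal covering band is its complement: 360° − 351.77° = 8.23°.
Band runs from -59.24° eastward to -51.01°.

8.23°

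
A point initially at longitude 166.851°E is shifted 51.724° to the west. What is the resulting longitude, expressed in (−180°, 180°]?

115.127°E

Start at +166.851°; shift −51.724° → +115.127°.
+115.127° already lies in (−180°, 180°].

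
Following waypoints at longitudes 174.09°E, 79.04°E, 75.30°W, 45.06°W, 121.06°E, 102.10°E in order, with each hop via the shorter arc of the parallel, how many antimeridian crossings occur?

0

Leg 1: +174.09° → +79.04°, shortest Δλ = -95.05° (west) — does not cross 180°.
Leg 2: +79.04° → -75.30°, shortest Δλ = -154.34° (west) — does not cross 180°.
Leg 3: -75.30° → -45.06°, shortest Δλ = 30.24° (east) — does not cross 180°.
Leg 4: -45.06° → +121.06°, shortest Δλ = 166.12° (east) — does not cross 180°.
Leg 5: +121.06° → +102.10°, shortest Δλ = -18.96° (west) — does not cross 180°.
Total crossings: 0.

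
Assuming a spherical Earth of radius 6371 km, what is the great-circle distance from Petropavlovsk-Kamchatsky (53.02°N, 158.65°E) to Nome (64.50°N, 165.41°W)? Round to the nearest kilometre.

2386 km

Δλ = -165.41 − 158.65 = -324.06°; wrapped into (−180°, 180°]: 35.94°.
Δφ = 64.50 − 53.02 = 11.48°.
a = sin²(Δφ/2) + cos φ₁ · cos φ₂ · sin²(Δλ/2) = 0.034652.
c = 2·atan2(√a, √(1−a)) = 0.37449 rad → d = 6371·c ≈ 2385.86 km.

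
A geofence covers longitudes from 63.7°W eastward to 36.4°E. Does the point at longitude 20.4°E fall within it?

Band width going east from -63.7° to +36.4°: ((36.4 − -63.7) mod 360) = 100.1°.
Offset of +20.4° east of the west edge: ((20.4 − -63.7) mod 360) = 84.1°.
84.1° ≤ 100.1° ⇒ inside.

Yes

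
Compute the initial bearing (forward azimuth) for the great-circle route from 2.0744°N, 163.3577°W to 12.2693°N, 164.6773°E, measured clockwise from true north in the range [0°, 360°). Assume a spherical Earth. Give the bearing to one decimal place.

289.4°

Δλ = 164.6773 − -163.3577 = 328.0350°; wrapped into (−180°, 180°]: -31.9650°.
θ = atan2( sin Δλ · cos φ₂ , cos φ₁ · sin φ₂ − sin φ₁ · cos φ₂ · cos Δλ )
  = atan2(-0.51731, 0.18236) = -70.582° → normalised to [0°, 360°): 289.418°.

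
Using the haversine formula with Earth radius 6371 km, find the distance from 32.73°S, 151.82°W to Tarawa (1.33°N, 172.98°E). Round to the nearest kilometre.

5290 km

Δλ = 172.98 − -151.82 = 324.80°; wrapped into (−180°, 180°]: -35.20°.
Δφ = 1.33 − -32.73 = 34.06°.
a = sin²(Δφ/2) + cos φ₁ · cos φ₂ · sin²(Δλ/2) = 0.162665.
c = 2·atan2(√a, √(1−a)) = 0.83028 rad → d = 6371·c ≈ 5289.70 km.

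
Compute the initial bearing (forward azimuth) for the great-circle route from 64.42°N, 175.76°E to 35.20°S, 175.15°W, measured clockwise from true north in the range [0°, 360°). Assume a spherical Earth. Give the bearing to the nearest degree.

Δλ = -175.15 − 175.76 = -350.91°; wrapped into (−180°, 180°]: 9.09°.
θ = atan2( sin Δλ · cos φ₂ , cos φ₁ · sin φ₂ − sin φ₁ · cos φ₂ · cos Δλ )
  = atan2(0.12910, -0.97668) = 172.470° → normalised to [0°, 360°): 172.470°.

172°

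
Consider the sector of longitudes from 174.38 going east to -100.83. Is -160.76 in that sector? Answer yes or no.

Band width going east from +174.38° to -100.83°: ((-100.83 − 174.38) mod 360) = 84.79°.
Offset of -160.76° east of the west edge: ((-160.76 − 174.38) mod 360) = 24.86°.
24.86° ≤ 84.79° ⇒ inside.

Yes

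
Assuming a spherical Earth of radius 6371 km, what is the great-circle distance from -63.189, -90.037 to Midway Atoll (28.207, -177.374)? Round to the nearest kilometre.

12653 km

Δλ = -177.374 − -90.037 = -87.337°.
Δφ = 28.207 − -63.189 = 91.396°.
a = sin²(Δφ/2) + cos φ₁ · cos φ₂ · sin²(Δλ/2) = 0.701690.
c = 2·atan2(√a, √(1−a)) = 1.98600 rad → d = 6371·c ≈ 12652.83 km.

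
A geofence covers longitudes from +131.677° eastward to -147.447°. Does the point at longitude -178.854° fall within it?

Band width going east from +131.677° to -147.447°: ((-147.447 − 131.677) mod 360) = 80.876°.
Offset of -178.854° east of the west edge: ((-178.854 − 131.677) mod 360) = 49.469°.
49.469° ≤ 80.876° ⇒ inside.

Yes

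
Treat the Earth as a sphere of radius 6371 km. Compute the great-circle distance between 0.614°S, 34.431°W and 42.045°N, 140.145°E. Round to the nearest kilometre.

Δλ = 140.145 − -34.431 = 174.576°.
Δφ = 42.045 − -0.614 = 42.659°.
a = sin²(Δφ/2) + cos φ₁ · cos φ₂ · sin²(Δλ/2) = 0.873214.
c = 2·atan2(√a, √(1−a)) = 2.41347 rad → d = 6371·c ≈ 15376.25 km.

15376 km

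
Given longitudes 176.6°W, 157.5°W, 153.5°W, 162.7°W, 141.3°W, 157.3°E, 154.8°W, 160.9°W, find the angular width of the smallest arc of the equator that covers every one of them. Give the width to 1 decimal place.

61.4°

Sort the longitudes: -176.6°, -162.7°, -160.9°, -157.5°, -154.8°, -153.5°, -141.3°, +157.3°.
Eastward gaps between consecutive values (wrapping around): 13.9°, 1.8°, 3.4°, 2.7°, 1.3°, 12.2°, 298.6°, 26.1°.
Largest gap = 298.6° ⇒ minimal covering band is its complement: 360° − 298.6° = 61.4°.
Band runs from +157.3° eastward to -141.3°, crossing the antimeridian.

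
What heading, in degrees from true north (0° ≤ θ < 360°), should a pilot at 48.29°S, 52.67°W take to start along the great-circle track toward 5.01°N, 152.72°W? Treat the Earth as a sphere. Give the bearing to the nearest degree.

Δλ = -152.72 − -52.67 = -100.05°.
θ = atan2( sin Δλ · cos φ₂ , cos φ₁ · sin φ₂ − sin φ₁ · cos φ₂ · cos Δλ )
  = atan2(-0.98089, -0.07167) = -94.179° → normalised to [0°, 360°): 265.821°.

266°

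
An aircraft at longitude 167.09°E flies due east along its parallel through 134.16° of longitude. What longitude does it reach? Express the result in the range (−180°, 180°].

Start at +167.09°; shift +134.16° → +301.25°.
+301.25° lies outside (−180°, 180°]; subtract 360° → -58.75°.

58.75°W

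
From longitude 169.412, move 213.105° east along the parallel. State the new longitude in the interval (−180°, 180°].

+22.517°

Start at +169.412°; shift +213.105° → +382.517°.
+382.517° lies outside (−180°, 180°]; subtract 360° → +22.517°.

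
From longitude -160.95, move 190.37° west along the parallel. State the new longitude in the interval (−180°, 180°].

+8.68°

Start at -160.95°; shift −190.37° → -351.32°.
-351.32° lies outside (−180°, 180°]; add 360° → +8.68°.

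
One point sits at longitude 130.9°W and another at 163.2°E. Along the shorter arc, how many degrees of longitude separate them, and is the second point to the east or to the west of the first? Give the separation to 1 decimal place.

Raw difference: 163.2 − -130.9 = 294.1°.
Normalise into (−180°, 180°]: 294.1° − 360° = -65.9°.
Negative ⇒ the second point lies to the west; separation 65.9°.

65.9° west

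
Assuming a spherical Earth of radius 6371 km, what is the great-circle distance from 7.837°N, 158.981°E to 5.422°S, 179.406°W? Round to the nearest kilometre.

2814 km

Δλ = -179.406 − 158.981 = -338.387°; wrapped into (−180°, 180°]: 21.613°.
Δφ = -5.422 − 7.837 = -13.259°.
a = sin²(Δφ/2) + cos φ₁ · cos φ₂ · sin²(Δλ/2) = 0.047998.
c = 2·atan2(√a, √(1−a)) = 0.44175 rad → d = 6371·c ≈ 2814.40 km.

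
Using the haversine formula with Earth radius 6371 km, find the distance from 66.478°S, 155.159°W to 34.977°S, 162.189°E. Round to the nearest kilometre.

Δλ = 162.189 − -155.159 = 317.348°; wrapped into (−180°, 180°]: -42.652°.
Δφ = -34.977 − -66.478 = 31.501°.
a = sin²(Δφ/2) + cos φ₁ · cos φ₂ · sin²(Δλ/2) = 0.116935.
c = 2·atan2(√a, √(1−a)) = 0.69800 rad → d = 6371·c ≈ 4446.95 km.

4447 km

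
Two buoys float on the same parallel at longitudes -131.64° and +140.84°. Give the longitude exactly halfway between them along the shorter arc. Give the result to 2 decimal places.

Signed shortest Δλ from -131.64° to +140.84° is -87.52°.
Midpoint longitude = -131.64° + (-87.52°)/2 = -131.64° − 43.76° = -175.40°.
(The naïve average (-131.64 + +140.84)/2 = 4.6° is on the wrong side of the globe.)

-175.40°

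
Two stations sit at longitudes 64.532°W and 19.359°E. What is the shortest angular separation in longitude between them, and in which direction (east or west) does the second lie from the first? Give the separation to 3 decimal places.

Raw difference: 19.359 − -64.532 = 83.891°.
Normalise into (−180°, 180°]: 83.891° stays 83.891°.
Positive ⇒ the second point lies to the east; separation 83.891°.

83.891° east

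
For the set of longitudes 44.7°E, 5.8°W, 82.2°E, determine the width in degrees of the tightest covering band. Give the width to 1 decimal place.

Sort the longitudes: -5.8°, +44.7°, +82.2°.
Eastward gaps between consecutive values (wrapping around): 50.5°, 37.5°, 272.0°.
Largest gap = 272.0° ⇒ minimal covering band is its complement: 360° − 272.0° = 88.0°.
Band runs from -5.8° eastward to +82.2°.

88.0°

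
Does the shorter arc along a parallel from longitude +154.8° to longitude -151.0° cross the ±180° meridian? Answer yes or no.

Naïve |-151.0 − 154.8| = 305.8° > 180°, so the shorter arc goes the other way round — across 180°.
Signed shortest Δλ = ((-151.0 − 154.8 + 180) mod 360) − 180 = 54.2°.
Going east by 54.2° from +154.8° passes through 180° before reaching -151.0°.

Yes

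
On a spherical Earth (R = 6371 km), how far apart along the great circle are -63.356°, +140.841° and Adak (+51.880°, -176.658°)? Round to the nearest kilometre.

13337 km

Δλ = -176.658 − 140.841 = -317.499°; wrapped into (−180°, 180°]: 42.501°.
Δφ = 51.880 − -63.356 = 115.236°.
a = sin²(Δφ/2) + cos φ₁ · cos φ₂ · sin²(Δλ/2) = 0.749540.
c = 2·atan2(√a, √(1−a)) = 2.09333 rad → d = 6371·c ≈ 13336.63 km.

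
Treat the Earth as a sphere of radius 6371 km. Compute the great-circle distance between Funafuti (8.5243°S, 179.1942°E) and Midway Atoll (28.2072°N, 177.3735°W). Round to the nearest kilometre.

Δλ = -177.3735 − 179.1942 = -356.5677°; wrapped into (−180°, 180°]: 3.4323°.
Δφ = 28.2072 − -8.5243 = 36.7315°.
a = sin²(Δφ/2) + cos φ₁ · cos φ₂ · sin²(Δλ/2) = 0.100058.
c = 2·atan2(√a, √(1−a)) = 0.64369 rad → d = 6371·c ≈ 4100.98 km.

4101 km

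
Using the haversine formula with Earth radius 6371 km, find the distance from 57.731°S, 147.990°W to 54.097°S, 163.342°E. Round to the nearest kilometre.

Δλ = 163.342 − -147.990 = 311.332°; wrapped into (−180°, 180°]: -48.668°.
Δφ = -54.097 − -57.731 = 3.634°.
a = sin²(Δφ/2) + cos φ₁ · cos φ₂ · sin²(Δλ/2) = 0.054164.
c = 2·atan2(√a, √(1−a)) = 0.46977 rad → d = 6371·c ≈ 2992.90 km.

2993 km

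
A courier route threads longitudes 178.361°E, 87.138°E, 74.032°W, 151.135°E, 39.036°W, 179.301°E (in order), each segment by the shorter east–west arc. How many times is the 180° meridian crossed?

3

Leg 1: +178.361° → +87.138°, shortest Δλ = -91.223° (west) — does not cross 180°.
Leg 2: +87.138° → -74.032°, shortest Δλ = -161.17° (west) — does not cross 180°.
Leg 3: -74.032° → +151.135°, shortest Δλ = -134.833° (west) — crosses 180°.
Leg 4: +151.135° → -39.036°, shortest Δλ = 169.829° (east) — crosses 180°.
Leg 5: -39.036° → +179.301°, shortest Δλ = -141.663° (west) — crosses 180°.
Total crossings: 3.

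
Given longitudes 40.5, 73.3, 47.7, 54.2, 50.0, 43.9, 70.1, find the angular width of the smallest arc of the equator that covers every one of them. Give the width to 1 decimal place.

32.8°

Sort the longitudes: +40.5°, +43.9°, +47.7°, +50.0°, +54.2°, +70.1°, +73.3°.
Eastward gaps between consecutive values (wrapping around): 3.4°, 3.8°, 2.3°, 4.2°, 15.9°, 3.2°, 327.2°.
Largest gap = 327.2° ⇒ minimal covering band is its complement: 360° − 327.2° = 32.8°.
Band runs from +40.5° eastward to +73.3°.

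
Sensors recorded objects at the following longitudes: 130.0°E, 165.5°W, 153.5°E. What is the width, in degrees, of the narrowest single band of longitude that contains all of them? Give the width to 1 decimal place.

Sort the longitudes: -165.5°, +130.0°, +153.5°.
Eastward gaps between consecutive values (wrapping around): 295.5°, 23.5°, 41.0°.
Largest gap = 295.5° ⇒ minimal covering band is its complement: 360° − 295.5° = 64.5°.
Band runs from +130.0° eastward to -165.5°, crossing the antimeridian.

64.5°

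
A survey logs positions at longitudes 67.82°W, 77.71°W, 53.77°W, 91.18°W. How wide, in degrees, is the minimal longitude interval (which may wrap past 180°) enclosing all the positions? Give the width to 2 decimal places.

Sort the longitudes: -91.18°, -77.71°, -67.82°, -53.77°.
Eastward gaps between consecutive values (wrapping around): 13.47°, 9.89°, 14.05°, 322.59°.
Largest gap = 322.59° ⇒ minimal covering band is its complement: 360° − 322.59° = 37.41°.
Band runs from -91.18° eastward to -53.77°.

37.41°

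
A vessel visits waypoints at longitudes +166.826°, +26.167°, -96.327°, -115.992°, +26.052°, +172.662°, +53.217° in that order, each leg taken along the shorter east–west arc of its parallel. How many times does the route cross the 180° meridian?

Leg 1: +166.826° → +26.167°, shortest Δλ = -140.659° (west) — does not cross 180°.
Leg 2: +26.167° → -96.327°, shortest Δλ = -122.494° (west) — does not cross 180°.
Leg 3: -96.327° → -115.992°, shortest Δλ = -19.665° (west) — does not cross 180°.
Leg 4: -115.992° → +26.052°, shortest Δλ = 142.044° (east) — does not cross 180°.
Leg 5: +26.052° → +172.662°, shortest Δλ = 146.61° (east) — does not cross 180°.
Leg 6: +172.662° → +53.217°, shortest Δλ = -119.445° (west) — does not cross 180°.
Total crossings: 0.

0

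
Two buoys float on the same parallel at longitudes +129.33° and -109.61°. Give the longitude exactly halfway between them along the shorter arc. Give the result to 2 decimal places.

-170.14°

Signed shortest Δλ from +129.33° to -109.61° is +121.06°.
Midpoint longitude = +129.33° + (+121.06°)/2 = +129.33° + 60.53° = +189.86°.
Normalise into (−180°, 180°]: -170.14°.
(The naïve average (+129.33 + -109.61)/2 = 9.86° is on the wrong side of the globe.)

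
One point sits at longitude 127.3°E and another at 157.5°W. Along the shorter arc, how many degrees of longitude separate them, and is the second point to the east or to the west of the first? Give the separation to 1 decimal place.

Raw difference: -157.5 − 127.3 = -284.8°.
Normalise into (−180°, 180°]: -284.8° + 360° = 75.2°.
Positive ⇒ the second point lies to the east; separation 75.2°.

75.2° east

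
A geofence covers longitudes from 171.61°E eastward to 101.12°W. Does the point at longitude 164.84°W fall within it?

Yes

Band width going east from +171.61° to -101.12°: ((-101.12 − 171.61) mod 360) = 87.27°.
Offset of -164.84° east of the west edge: ((-164.84 − 171.61) mod 360) = 23.55°.
23.55° ≤ 87.27° ⇒ inside.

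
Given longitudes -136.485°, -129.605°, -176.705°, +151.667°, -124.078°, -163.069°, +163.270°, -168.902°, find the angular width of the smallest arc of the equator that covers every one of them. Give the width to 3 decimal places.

Sort the longitudes: -176.705°, -168.902°, -163.069°, -136.485°, -129.605°, -124.078°, +151.667°, +163.270°.
Eastward gaps between consecutive values (wrapping around): 7.803°, 5.833°, 26.584°, 6.880°, 5.527°, 275.745°, 11.603°, 20.025°.
Largest gap = 275.745° ⇒ minimal covering band is its complement: 360° − 275.745° = 84.255°.
Band runs from +151.667° eastward to -124.078°, crossing the antimeridian.

84.255°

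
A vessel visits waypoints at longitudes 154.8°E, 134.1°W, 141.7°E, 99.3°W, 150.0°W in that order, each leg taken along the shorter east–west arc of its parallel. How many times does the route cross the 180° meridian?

3

Leg 1: +154.8° → -134.1°, shortest Δλ = 71.1° (east) — crosses 180°.
Leg 2: -134.1° → +141.7°, shortest Δλ = -84.2° (west) — crosses 180°.
Leg 3: +141.7° → -99.3°, shortest Δλ = 119.0° (east) — crosses 180°.
Leg 4: -99.3° → -150.0°, shortest Δλ = -50.7° (west) — does not cross 180°.
Total crossings: 3.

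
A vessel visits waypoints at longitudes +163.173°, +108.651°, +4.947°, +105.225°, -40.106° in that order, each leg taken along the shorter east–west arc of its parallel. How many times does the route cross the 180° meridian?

0

Leg 1: +163.173° → +108.651°, shortest Δλ = -54.522° (west) — does not cross 180°.
Leg 2: +108.651° → +4.947°, shortest Δλ = -103.704° (west) — does not cross 180°.
Leg 3: +4.947° → +105.225°, shortest Δλ = 100.278° (east) — does not cross 180°.
Leg 4: +105.225° → -40.106°, shortest Δλ = -145.331° (west) — does not cross 180°.
Total crossings: 0.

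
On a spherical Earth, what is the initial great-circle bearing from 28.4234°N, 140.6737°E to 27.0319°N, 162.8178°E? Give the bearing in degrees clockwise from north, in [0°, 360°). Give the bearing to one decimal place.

Δλ = 162.8178 − 140.6737 = 22.1441°.
θ = atan2( sin Δλ · cos φ₂ , cos φ₁ · sin φ₂ − sin φ₁ · cos φ₂ · cos Δλ )
  = atan2(0.33576, 0.00699) = 88.807° → normalised to [0°, 360°): 88.807°.

88.8°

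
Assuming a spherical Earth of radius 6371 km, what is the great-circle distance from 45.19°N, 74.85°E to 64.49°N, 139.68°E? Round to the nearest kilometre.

4415 km

Δλ = 139.68 − 74.85 = 64.83°.
Δφ = 64.49 − 45.19 = 19.30°.
a = sin²(Δφ/2) + cos φ₁ · cos φ₂ · sin²(Δλ/2) = 0.115314.
c = 2·atan2(√a, √(1−a)) = 0.69294 rad → d = 6371·c ≈ 4414.72 km.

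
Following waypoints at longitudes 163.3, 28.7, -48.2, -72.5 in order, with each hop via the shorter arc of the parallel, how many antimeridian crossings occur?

Leg 1: +163.3° → +28.7°, shortest Δλ = -134.6° (west) — does not cross 180°.
Leg 2: +28.7° → -48.2°, shortest Δλ = -76.9° (west) — does not cross 180°.
Leg 3: -48.2° → -72.5°, shortest Δλ = -24.3° (west) — does not cross 180°.
Total crossings: 0.

0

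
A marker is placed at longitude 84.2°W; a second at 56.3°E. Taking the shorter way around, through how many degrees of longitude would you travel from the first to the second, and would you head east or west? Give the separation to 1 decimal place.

140.5° east

Raw difference: 56.3 − -84.2 = 140.5°.
Normalise into (−180°, 180°]: 140.5° stays 140.5°.
Positive ⇒ the second point lies to the east; separation 140.5°.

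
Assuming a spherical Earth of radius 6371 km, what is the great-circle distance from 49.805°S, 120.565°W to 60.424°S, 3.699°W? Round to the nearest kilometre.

6521 km

Δλ = -3.699 − -120.565 = 116.866°.
Δφ = -60.424 − -49.805 = -10.619°.
a = sin²(Δφ/2) + cos φ₁ · cos φ₂ · sin²(Δλ/2) = 0.239815.
c = 2·atan2(√a, √(1−a)) = 1.02351 rad → d = 6371·c ≈ 6520.80 km.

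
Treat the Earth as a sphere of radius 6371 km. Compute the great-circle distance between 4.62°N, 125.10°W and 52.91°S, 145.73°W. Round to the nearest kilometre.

Δλ = -145.73 − -125.10 = -20.63°.
Δφ = -52.91 − 4.62 = -57.53°.
a = sin²(Δφ/2) + cos φ₁ · cos φ₂ · sin²(Δλ/2) = 0.250844.
c = 2·atan2(√a, √(1−a)) = 1.04915 rad → d = 6371·c ≈ 6684.11 km.

6684 km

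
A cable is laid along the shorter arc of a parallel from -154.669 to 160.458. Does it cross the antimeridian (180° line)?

Naïve |160.458 − -154.669| = 315.127° > 180°, so the shorter arc goes the other way round — across 180°.
Signed shortest Δλ = ((160.458 − -154.669 + 180) mod 360) − 180 = -44.873°.
Going west by 44.873° from -154.669° passes through 180° before reaching +160.458°.

Yes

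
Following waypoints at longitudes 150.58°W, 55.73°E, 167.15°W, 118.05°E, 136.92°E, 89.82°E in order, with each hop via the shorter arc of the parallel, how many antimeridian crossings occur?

3

Leg 1: -150.58° → +55.73°, shortest Δλ = -153.69° (west) — crosses 180°.
Leg 2: +55.73° → -167.15°, shortest Δλ = 137.12° (east) — crosses 180°.
Leg 3: -167.15° → +118.05°, shortest Δλ = -74.8° (west) — crosses 180°.
Leg 4: +118.05° → +136.92°, shortest Δλ = 18.87° (east) — does not cross 180°.
Leg 5: +136.92° → +89.82°, shortest Δλ = -47.1° (west) — does not cross 180°.
Total crossings: 3.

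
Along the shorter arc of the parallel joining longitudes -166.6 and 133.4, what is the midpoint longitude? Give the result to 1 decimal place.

Signed shortest Δλ from -166.6° to +133.4° is -60.0°.
Midpoint longitude = -166.6° + (-60.0°)/2 = -166.6° − 30.0° = -196.6°.
Normalise into (−180°, 180°]: +163.4°.
(The naïve average (-166.6 + +133.4)/2 = -16.6° is on the wrong side of the globe.)

+163.4°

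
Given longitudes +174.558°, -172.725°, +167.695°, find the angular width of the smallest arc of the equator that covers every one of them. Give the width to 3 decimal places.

Sort the longitudes: -172.725°, +167.695°, +174.558°.
Eastward gaps between consecutive values (wrapping around): 340.420°, 6.863°, 12.717°.
Largest gap = 340.420° ⇒ minimal covering band is its complement: 360° − 340.420° = 19.580°.
Band runs from +167.695° eastward to -172.725°, crossing the antimeridian.

19.580°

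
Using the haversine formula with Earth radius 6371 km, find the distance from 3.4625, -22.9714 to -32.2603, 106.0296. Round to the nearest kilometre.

13821 km

Δλ = 106.0296 − -22.9714 = 129.0010°.
Δφ = -32.2603 − 3.4625 = -35.7228°.
a = sin²(Δφ/2) + cos φ₁ · cos φ₂ · sin²(Δλ/2) = 0.781725.
c = 2·atan2(√a, √(1−a)) = 2.16935 rad → d = 6371·c ≈ 13820.95 km.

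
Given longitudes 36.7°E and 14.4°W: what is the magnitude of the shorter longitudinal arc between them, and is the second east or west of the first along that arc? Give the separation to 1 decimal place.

Raw difference: -14.4 − 36.7 = -51.1°.
Normalise into (−180°, 180°]: -51.1° stays -51.1°.
Negative ⇒ the second point lies to the west; separation 51.1°.

51.1° west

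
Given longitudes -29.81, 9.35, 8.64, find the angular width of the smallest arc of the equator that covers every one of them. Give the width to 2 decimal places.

39.16°

Sort the longitudes: -29.81°, +8.64°, +9.35°.
Eastward gaps between consecutive values (wrapping around): 38.45°, 0.71°, 320.84°.
Largest gap = 320.84° ⇒ minimal covering band is its complement: 360° − 320.84° = 39.16°.
Band runs from -29.81° eastward to +9.35°.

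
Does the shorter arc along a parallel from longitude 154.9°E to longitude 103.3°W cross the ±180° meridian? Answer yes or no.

Naïve |-103.3 − 154.9| = 258.2° > 180°, so the shorter arc goes the other way round — across 180°.
Signed shortest Δλ = ((-103.3 − 154.9 + 180) mod 360) − 180 = 101.8°.
Going east by 101.8° from +154.9° passes through 180° before reaching -103.3°.

Yes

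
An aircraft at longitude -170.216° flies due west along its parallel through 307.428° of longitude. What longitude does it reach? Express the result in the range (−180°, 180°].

-117.644°

Start at -170.216°; shift −307.428° → -477.644°.
-477.644° lies outside (−180°, 180°]; add 360° → -117.644°.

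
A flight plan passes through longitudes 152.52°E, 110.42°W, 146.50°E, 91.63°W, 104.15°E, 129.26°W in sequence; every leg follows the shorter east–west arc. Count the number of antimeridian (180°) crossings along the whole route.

5

Leg 1: +152.52° → -110.42°, shortest Δλ = 97.06° (east) — crosses 180°.
Leg 2: -110.42° → +146.50°, shortest Δλ = -103.08° (west) — crosses 180°.
Leg 3: +146.50° → -91.63°, shortest Δλ = 121.87° (east) — crosses 180°.
Leg 4: -91.63° → +104.15°, shortest Δλ = -164.22° (west) — crosses 180°.
Leg 5: +104.15° → -129.26°, shortest Δλ = 126.59° (east) — crosses 180°.
Total crossings: 5.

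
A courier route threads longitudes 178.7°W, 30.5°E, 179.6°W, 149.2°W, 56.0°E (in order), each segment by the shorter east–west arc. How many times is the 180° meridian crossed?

3

Leg 1: -178.7° → +30.5°, shortest Δλ = -150.8° (west) — crosses 180°.
Leg 2: +30.5° → -179.6°, shortest Δλ = 149.9° (east) — crosses 180°.
Leg 3: -179.6° → -149.2°, shortest Δλ = 30.4° (east) — does not cross 180°.
Leg 4: -149.2° → +56.0°, shortest Δλ = -154.8° (west) — crosses 180°.
Total crossings: 3.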